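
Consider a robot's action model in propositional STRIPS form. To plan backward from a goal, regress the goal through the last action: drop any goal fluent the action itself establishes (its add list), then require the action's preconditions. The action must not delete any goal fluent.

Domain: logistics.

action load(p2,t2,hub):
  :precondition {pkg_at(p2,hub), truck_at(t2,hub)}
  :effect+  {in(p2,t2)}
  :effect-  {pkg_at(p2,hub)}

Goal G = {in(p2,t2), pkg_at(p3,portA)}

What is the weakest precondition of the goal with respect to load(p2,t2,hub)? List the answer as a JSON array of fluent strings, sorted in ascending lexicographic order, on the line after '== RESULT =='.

Regress:
  G ∩ del = {}  (empty — regression defined)
  G \ add = {in(p2,t2), pkg_at(p3,portA)} \ {in(p2,t2)} = {pkg_at(p3,portA)}
  ∪ pre   = {pkg_at(p3,portA)} ∪ {pkg_at(p2,hub), truck_at(t2,hub)}
          = {pkg_at(p2,hub), pkg_at(p3,portA), truck_at(t2,hub)}

== RESULT ==
["pkg_at(p2,hub)", "pkg_at(p3,portA)", "truck_at(t2,hub)"]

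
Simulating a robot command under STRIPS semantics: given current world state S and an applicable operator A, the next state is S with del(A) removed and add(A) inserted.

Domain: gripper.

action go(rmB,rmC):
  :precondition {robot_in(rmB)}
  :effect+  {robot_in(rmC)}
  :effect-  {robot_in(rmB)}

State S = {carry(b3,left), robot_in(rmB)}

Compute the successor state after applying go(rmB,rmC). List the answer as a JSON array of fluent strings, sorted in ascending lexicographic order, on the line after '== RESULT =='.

Progress:
  pre ⊆ S: {robot_in(rmB)} ⊆ S  — applicable
  S \ del = {carry(b3,left)}
  ∪ add   = {carry(b3,left), robot_in(rmC)}

== RESULT ==
["carry(b3,left)", "robot_in(rmC)"]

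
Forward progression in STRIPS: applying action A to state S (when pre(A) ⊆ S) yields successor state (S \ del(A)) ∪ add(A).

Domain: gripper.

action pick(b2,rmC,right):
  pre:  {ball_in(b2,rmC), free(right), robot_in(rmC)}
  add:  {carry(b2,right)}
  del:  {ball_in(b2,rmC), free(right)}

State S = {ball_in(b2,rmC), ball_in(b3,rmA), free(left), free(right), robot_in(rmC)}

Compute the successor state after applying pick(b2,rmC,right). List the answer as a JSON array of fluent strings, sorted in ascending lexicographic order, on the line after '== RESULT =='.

Compute (S \ del) ∪ add:
  pre ⊆ S: {ball_in(b2,rmC), free(right), robot_in(rmC)} ⊆ S  — applicable
  S \ del = {ball_in(b3,rmA), free(left), robot_in(rmC)}
  ∪ add   = {ball_in(b3,rmA), carry(b2,right), free(left), robot_in(rmC)}

== RESULT ==
["ball_in(b3,rmA)", "carry(b2,right)", "free(left)", "robot_in(rmC)"]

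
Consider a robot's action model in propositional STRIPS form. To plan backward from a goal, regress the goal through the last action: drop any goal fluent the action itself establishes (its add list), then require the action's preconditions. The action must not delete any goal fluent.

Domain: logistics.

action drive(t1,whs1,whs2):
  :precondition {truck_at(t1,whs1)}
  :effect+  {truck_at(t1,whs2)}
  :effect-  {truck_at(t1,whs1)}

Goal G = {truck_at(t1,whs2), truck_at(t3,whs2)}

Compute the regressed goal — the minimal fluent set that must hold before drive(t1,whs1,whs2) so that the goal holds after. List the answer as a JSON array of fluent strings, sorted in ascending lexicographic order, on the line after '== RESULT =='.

Compute (G \ add) ∪ pre:
  G ∩ del = {}  (empty — regression defined)
  G \ add = {truck_at(t1,whs2), truck_at(t3,whs2)} \ {truck_at(t1,whs2)} = {truck_at(t3,whs2)}
  ∪ pre   = {truck_at(t3,whs2)} ∪ {truck_at(t1,whs1)}
          = {truck_at(t1,whs1), truck_at(t3,whs2)}

== RESULT ==
["truck_at(t1,whs1)", "truck_at(t3,whs2)"]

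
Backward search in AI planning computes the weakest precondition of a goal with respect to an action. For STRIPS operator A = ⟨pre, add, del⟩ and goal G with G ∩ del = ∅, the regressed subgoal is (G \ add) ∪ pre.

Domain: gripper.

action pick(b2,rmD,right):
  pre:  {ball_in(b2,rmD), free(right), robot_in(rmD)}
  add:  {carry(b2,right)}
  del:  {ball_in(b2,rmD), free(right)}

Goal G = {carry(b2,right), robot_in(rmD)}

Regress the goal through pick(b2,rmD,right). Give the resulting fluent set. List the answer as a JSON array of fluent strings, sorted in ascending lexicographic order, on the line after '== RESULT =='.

Compute (G \ add) ∪ pre:
  G ∩ del = {}  (empty — regression defined)
  G \ add = {carry(b2,right), robot_in(rmD)} \ {carry(b2,right)} = {robot_in(rmD)}
  ∪ pre   = {robot_in(rmD)} ∪ {ball_in(b2,rmD), free(right), robot_in(rmD)}
          = {ball_in(b2,rmD), free(right), robot_in(rmD)}

== RESULT ==
["ball_in(b2,rmD)", "free(right)", "robot_in(rmD)"]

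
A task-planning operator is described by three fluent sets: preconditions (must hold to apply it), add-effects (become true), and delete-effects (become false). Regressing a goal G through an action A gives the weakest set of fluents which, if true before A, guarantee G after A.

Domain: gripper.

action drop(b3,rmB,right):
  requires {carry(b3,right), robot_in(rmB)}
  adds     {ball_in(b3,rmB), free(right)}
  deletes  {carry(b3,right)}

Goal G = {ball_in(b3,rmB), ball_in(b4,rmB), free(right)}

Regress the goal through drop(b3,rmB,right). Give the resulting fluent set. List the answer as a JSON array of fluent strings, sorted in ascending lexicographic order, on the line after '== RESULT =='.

Regress:
  G ∩ del = {}  (empty — regression defined)
  G \ add = {ball_in(b3,rmB), ball_in(b4,rmB), free(right)} \ {ball_in(b3,rmB), free(right)} = {ball_in(b4,rmB)}
  ∪ pre   = {ball_in(b4,rmB)} ∪ {carry(b3,right), robot_in(rmB)}
          = {ball_in(b4,rmB), carry(b3,right), robot_in(rmB)}

== RESULT ==
["ball_in(b4,rmB)", "carry(b3,right)", "robot_in(rmB)"]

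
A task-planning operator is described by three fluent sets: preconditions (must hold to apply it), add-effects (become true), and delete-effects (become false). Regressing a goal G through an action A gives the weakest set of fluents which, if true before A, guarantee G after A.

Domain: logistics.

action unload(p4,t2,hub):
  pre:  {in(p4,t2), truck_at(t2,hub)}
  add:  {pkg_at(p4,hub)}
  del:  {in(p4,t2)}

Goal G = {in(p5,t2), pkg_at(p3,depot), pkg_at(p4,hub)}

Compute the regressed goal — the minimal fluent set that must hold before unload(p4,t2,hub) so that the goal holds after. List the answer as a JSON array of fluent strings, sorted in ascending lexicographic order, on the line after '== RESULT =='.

Regress:
  G ∩ del = {}  (empty — regression defined)
  G \ add = {in(p5,t2), pkg_at(p3,depot), pkg_at(p4,hub)} \ {pkg_at(p4,hub)} = {in(p5,t2), pkg_at(p3,depot)}
  ∪ pre   = {in(p5,t2), pkg_at(p3,depot)} ∪ {in(p4,t2), truck_at(t2,hub)}
          = {in(p4,t2), in(p5,t2), pkg_at(p3,depot), truck_at(t2,hub)}

== RESULT ==
["in(p4,t2)", "in(p5,t2)", "pkg_at(p3,depot)", "truck_at(t2,hub)"]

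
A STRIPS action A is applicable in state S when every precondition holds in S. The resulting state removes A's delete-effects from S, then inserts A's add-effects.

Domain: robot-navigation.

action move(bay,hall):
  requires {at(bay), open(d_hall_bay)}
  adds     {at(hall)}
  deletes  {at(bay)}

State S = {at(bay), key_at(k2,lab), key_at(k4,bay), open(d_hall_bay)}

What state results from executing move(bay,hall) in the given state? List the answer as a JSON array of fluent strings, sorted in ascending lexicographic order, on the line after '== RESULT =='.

Progress:
  pre ⊆ S: {at(bay), open(d_hall_bay)} ⊆ S  — applicable
  S \ del = {key_at(k2,lab), key_at(k4,bay), open(d_hall_bay)}
  ∪ add   = {at(hall), key_at(k2,lab), key_at(k4,bay), open(d_hall_bay)}

== RESULT ==
["at(hall)", "key_at(k2,lab)", "key_at(k4,bay)", "open(d_hall_bay)"]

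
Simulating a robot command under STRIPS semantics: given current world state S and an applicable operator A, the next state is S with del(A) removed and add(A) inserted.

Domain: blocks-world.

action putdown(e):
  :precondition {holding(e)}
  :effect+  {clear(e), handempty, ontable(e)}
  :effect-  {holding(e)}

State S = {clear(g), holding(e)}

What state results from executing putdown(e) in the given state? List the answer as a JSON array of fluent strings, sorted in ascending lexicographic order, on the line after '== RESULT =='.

Progress:
  pre ⊆ S: {holding(e)} ⊆ S  — applicable
  S \ del = {clear(g)}
  ∪ add   = {clear(e), clear(g), handempty, ontable(e)}

== RESULT ==
["clear(e)", "clear(g)", "handempty", "ontable(e)"]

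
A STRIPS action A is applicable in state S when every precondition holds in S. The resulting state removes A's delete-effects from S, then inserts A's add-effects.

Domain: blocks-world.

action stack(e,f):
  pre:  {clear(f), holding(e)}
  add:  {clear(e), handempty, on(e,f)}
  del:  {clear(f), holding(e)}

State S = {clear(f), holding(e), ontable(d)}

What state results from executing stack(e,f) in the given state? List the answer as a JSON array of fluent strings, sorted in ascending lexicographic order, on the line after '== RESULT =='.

Progress:
  pre ⊆ S: {clear(f), holding(e)} ⊆ S  — applicable
  S \ del = {ontable(d)}
  ∪ add   = {clear(e), handempty, on(e,f), ontable(d)}

== RESULT ==
["clear(e)", "handempty", "on(e,f)", "ontable(d)"]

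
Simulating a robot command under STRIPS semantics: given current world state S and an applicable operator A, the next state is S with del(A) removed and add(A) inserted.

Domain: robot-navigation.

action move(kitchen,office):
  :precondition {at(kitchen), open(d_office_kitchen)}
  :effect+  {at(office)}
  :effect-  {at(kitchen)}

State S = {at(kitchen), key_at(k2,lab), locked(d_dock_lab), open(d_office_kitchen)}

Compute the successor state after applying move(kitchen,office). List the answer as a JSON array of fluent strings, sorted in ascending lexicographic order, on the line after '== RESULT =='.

Progress:
  pre ⊆ S: {at(kitchen), open(d_office_kitchen)} ⊆ S  — applicable
  S \ del = {key_at(k2,lab), locked(d_dock_lab), open(d_office_kitchen)}
  ∪ add   = {at(office), key_at(k2,lab), locked(d_dock_lab), open(d_office_kitchen)}

== RESULT ==
["at(office)", "key_at(k2,lab)", "locked(d_dock_lab)", "open(d_office_kitchen)"]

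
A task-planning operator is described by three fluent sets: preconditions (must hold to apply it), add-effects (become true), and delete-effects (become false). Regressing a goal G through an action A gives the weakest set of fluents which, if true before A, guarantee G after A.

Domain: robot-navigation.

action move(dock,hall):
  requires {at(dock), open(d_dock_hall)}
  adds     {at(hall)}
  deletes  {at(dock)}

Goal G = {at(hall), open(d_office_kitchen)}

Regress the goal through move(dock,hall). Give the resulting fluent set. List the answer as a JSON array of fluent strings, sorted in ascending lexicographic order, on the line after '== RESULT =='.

Compute (G \ add) ∪ pre:
  G ∩ del = {}  (empty — regression defined)
  G \ add = {at(hall), open(d_office_kitchen)} \ {at(hall)} = {open(d_office_kitchen)}
  ∪ pre   = {open(d_office_kitchen)} ∪ {at(dock), open(d_dock_hall)}
          = {at(dock), open(d_dock_hall), open(d_office_kitchen)}

== RESULT ==
["at(dock)", "open(d_dock_hall)", "open(d_office_kitchen)"]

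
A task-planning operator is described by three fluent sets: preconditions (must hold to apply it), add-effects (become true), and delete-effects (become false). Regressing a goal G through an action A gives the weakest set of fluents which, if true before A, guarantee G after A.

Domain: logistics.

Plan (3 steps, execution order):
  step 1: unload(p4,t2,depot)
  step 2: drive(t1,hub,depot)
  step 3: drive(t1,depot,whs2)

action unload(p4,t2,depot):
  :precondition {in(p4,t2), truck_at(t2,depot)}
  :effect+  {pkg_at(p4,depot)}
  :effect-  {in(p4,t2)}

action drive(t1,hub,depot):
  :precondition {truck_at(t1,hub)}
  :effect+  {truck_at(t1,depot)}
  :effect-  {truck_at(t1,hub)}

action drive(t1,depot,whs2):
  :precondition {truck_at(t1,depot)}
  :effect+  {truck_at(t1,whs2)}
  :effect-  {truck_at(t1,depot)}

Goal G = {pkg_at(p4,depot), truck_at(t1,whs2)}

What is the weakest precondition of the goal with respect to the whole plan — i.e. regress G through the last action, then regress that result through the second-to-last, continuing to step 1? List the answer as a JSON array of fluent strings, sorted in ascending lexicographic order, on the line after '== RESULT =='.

Regress step by step:
  through step 3 (drive(t1,depot,whs2)): drop {truck_at(t1,whs2)}, keep {pkg_at(p4,depot)}, require {truck_at(t1,depot)}
    → {pkg_at(p4,depot), truck_at(t1,depot)}
  through step 2 (drive(t1,hub,depot)): drop {truck_at(t1,depot)}, keep {pkg_at(p4,depot)}, require {truck_at(t1,hub)}
    → {pkg_at(p4,depot), truck_at(t1,hub)}
  through step 1 (unload(p4,t2,depot)): drop {pkg_at(p4,depot)}, keep {truck_at(t1,hub)}, require {in(p4,t2), truck_at(t2,depot)}
    → {in(p4,t2), truck_at(t1,hub), truck_at(t2,depot)}

== RESULT ==
["in(p4,t2)", "truck_at(t1,hub)", "truck_at(t2,depot)"]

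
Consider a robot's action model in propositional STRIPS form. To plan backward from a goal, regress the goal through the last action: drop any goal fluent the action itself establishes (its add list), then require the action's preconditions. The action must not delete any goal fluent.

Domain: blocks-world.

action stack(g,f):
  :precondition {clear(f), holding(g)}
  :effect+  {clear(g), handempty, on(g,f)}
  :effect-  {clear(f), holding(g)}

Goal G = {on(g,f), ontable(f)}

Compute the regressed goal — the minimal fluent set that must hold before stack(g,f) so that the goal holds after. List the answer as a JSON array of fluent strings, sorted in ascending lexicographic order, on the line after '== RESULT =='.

Compute (G \ add) ∪ pre:
  G ∩ del = {}  (empty — regression defined)
  G \ add = {on(g,f), ontable(f)} \ {clear(g), handempty, on(g,f)} = {ontable(f)}
  ∪ pre   = {ontable(f)} ∪ {clear(f), holding(g)}
          = {clear(f), holding(g), ontable(f)}

== RESULT ==
["clear(f)", "holding(g)", "ontable(f)"]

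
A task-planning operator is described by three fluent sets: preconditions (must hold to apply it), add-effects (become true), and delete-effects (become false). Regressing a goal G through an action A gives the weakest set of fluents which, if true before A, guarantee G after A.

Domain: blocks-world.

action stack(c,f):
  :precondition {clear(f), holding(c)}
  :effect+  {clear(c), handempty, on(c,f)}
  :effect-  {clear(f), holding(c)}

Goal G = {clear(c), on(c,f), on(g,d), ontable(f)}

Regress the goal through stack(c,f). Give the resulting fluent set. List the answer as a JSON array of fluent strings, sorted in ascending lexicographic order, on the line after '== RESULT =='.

Compute (G \ add) ∪ pre:
  G ∩ del = {}  (empty — regression defined)
  G \ add = {clear(c), on(c,f), on(g,d), ontable(f)} \ {clear(c), handempty, on(c,f)} = {on(g,d), ontable(f)}
  ∪ pre   = {on(g,d), ontable(f)} ∪ {clear(f), holding(c)}
          = {clear(f), holding(c), on(g,d), ontable(f)}

== RESULT ==
["clear(f)", "holding(c)", "on(g,d)", "ontable(f)"]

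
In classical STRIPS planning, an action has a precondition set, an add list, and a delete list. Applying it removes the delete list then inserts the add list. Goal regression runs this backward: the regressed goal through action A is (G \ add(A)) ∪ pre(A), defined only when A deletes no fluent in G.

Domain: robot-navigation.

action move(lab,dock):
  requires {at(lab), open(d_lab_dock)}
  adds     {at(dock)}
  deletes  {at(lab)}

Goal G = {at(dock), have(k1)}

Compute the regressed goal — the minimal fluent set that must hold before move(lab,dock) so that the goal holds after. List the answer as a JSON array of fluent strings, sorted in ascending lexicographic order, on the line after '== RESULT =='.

Compute (G \ add) ∪ pre:
  G ∩ del = {}  (empty — regression defined)
  G \ add = {at(dock), have(k1)} \ {at(dock)} = {have(k1)}
  ∪ pre   = {have(k1)} ∪ {at(lab), open(d_lab_dock)}
          = {at(lab), have(k1), open(d_lab_dock)}

== RESULT ==
["at(lab)", "have(k1)", "open(d_lab_dock)"]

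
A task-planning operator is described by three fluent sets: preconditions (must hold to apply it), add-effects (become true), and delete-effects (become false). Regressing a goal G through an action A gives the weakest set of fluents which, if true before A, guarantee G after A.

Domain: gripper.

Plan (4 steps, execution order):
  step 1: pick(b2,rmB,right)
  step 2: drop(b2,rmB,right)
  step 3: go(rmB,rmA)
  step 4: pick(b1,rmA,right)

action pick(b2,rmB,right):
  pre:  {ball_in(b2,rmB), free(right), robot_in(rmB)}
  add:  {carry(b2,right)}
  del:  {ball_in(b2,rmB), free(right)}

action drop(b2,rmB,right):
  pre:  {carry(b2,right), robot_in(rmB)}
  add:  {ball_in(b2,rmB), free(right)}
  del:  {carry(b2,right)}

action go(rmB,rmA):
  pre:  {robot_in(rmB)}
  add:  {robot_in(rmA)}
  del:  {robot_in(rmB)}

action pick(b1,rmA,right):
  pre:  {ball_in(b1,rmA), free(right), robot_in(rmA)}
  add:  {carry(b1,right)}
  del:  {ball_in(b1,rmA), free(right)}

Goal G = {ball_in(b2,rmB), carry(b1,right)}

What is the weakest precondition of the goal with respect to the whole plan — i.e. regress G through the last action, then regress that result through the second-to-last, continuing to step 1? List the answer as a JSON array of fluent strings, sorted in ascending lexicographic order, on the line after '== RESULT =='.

Work backward from the goal:
  through step 4 (pick(b1,rmA,right)): drop {carry(b1,right)}, keep {ball_in(b2,rmB)}, require {ball_in(b1,rmA), free(right), robot_in(rmA)}
    → {ball_in(b1,rmA), ball_in(b2,rmB), free(right), robot_in(rmA)}
  through step 3 (go(rmB,rmA)): drop {robot_in(rmA)}, keep {ball_in(b1,rmA), ball_in(b2,rmB), free(right)}, require {robot_in(rmB)}
    → {ball_in(b1,rmA), ball_in(b2,rmB), free(right), robot_in(rmB)}
  through step 2 (drop(b2,rmB,right)): drop {ball_in(b2,rmB), free(right)}, keep {ball_in(b1,rmA), robot_in(rmB)}, require {carry(b2,right), robot_in(rmB)}
    → {ball_in(b1,rmA), carry(b2,right), robot_in(rmB)}
  through step 1 (pick(b2,rmB,right)): drop {carry(b2,right)}, keep {ball_in(b1,rmA), robot_in(rmB)}, require {ball_in(b2,rmB), free(right), robot_in(rmB)}
    → {ball_in(b1,rmA), ball_in(b2,rmB), free(right), robot_in(rmB)}

== RESULT ==
["ball_in(b1,rmA)", "ball_in(b2,rmB)", "free(right)", "robot_in(rmB)"]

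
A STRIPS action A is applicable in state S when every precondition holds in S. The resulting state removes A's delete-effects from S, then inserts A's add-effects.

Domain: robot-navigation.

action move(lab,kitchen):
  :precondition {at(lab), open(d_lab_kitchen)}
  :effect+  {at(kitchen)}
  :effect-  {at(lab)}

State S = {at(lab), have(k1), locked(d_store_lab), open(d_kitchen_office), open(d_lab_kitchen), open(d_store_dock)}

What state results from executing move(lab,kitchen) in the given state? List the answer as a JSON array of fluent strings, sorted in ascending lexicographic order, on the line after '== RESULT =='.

Progress:
  pre ⊆ S: {at(lab), open(d_lab_kitchen)} ⊆ S  — applicable
  S \ del = {have(k1), locked(d_store_lab), open(d_kitchen_office), open(d_lab_kitchen), open(d_store_dock)}
  ∪ add   = {at(kitchen), have(k1), locked(d_store_lab), open(d_kitchen_office), open(d_lab_kitchen), open(d_store_dock)}

== RESULT ==
["at(kitchen)", "have(k1)", "locked(d_store_lab)", "open(d_kitchen_office)", "open(d_lab_kitchen)", "open(d_store_dock)"]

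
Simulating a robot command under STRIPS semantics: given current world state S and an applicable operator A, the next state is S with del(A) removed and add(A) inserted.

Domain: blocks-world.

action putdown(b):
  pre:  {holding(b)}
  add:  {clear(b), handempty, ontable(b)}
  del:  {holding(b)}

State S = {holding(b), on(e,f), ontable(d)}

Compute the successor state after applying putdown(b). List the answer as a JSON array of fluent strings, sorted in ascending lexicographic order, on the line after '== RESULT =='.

Progress:
  pre ⊆ S: {holding(b)} ⊆ S  — applicable
  S \ del = {on(e,f), ontable(d)}
  ∪ add   = {clear(b), handempty, on(e,f), ontable(b), ontable(d)}

== RESULT ==
["clear(b)", "handempty", "on(e,f)", "ontable(b)", "ontable(d)"]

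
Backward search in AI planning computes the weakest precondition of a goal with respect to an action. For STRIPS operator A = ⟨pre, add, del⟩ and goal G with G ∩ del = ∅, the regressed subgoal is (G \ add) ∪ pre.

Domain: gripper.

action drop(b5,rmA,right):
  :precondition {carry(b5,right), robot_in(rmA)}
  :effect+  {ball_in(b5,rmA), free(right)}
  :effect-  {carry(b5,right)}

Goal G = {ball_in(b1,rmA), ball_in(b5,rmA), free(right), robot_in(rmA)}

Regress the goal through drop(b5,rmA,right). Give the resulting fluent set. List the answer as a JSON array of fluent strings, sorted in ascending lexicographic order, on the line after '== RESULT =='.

Compute (G \ add) ∪ pre:
  G ∩ del = {}  (empty — regression defined)
  G \ add = {ball_in(b1,rmA), ball_in(b5,rmA), free(right), robot_in(rmA)} \ {ball_in(b5,rmA), free(right)} = {ball_in(b1,rmA), robot_in(rmA)}
  ∪ pre   = {ball_in(b1,rmA), robot_in(rmA)} ∪ {carry(b5,right), robot_in(rmA)}
          = {ball_in(b1,rmA), carry(b5,right), robot_in(rmA)}

== RESULT ==
["ball_in(b1,rmA)", "carry(b5,right)", "robot_in(rmA)"]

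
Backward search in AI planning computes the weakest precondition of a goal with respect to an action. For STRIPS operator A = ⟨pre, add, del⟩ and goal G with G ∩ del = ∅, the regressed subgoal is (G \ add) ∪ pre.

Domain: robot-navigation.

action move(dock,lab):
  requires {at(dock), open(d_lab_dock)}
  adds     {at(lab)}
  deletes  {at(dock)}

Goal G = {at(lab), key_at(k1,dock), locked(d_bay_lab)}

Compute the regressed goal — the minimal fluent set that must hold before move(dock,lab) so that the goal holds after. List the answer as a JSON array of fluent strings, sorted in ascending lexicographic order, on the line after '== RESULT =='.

Regress:
  G ∩ del = {}  (empty — regression defined)
  G \ add = {at(lab), key_at(k1,dock), locked(d_bay_lab)} \ {at(lab)} = {key_at(k1,dock), locked(d_bay_lab)}
  ∪ pre   = {key_at(k1,dock), locked(d_bay_lab)} ∪ {at(dock), open(d_lab_dock)}
          = {at(dock), key_at(k1,dock), locked(d_bay_lab), open(d_lab_dock)}

== RESULT ==
["at(dock)", "key_at(k1,dock)", "locked(d_bay_lab)", "open(d_lab_dock)"]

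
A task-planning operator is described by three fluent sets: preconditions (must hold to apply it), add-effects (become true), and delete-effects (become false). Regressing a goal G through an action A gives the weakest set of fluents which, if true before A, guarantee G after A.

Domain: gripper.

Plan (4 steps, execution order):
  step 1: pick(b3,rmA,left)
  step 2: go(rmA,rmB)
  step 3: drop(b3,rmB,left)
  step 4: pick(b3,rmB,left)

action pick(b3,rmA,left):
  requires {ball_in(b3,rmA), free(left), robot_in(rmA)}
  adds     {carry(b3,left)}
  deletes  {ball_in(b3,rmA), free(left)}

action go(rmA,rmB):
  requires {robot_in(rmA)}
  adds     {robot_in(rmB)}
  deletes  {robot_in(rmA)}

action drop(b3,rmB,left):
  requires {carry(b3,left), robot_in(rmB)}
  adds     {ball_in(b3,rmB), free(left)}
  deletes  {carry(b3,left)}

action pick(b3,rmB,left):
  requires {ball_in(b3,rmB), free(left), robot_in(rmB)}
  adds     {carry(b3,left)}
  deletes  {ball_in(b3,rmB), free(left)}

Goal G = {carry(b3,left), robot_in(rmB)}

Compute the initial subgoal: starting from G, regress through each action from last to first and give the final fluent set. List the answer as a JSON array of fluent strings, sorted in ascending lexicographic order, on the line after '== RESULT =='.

Work backward from the goal:
  through step 4 (pick(b3,rmB,left)): drop {carry(b3,left)}, keep {robot_in(rmB)}, require {ball_in(b3,rmB), free(left), robot_in(rmB)}
    → {ball_in(b3,rmB), free(left), robot_in(rmB)}
  through step 3 (drop(b3,rmB,left)): drop {ball_in(b3,rmB), free(left)}, keep {robot_in(rmB)}, require {carry(b3,left), robot_in(rmB)}
    → {carry(b3,left), robot_in(rmB)}
  through step 2 (go(rmA,rmB)): drop {robot_in(rmB)}, keep {carry(b3,left)}, require {robot_in(rmA)}
    → {carry(b3,left), robot_in(rmA)}
  through step 1 (pick(b3,rmA,left)): drop {carry(b3,left)}, keep {robot_in(rmA)}, require {ball_in(b3,rmA), free(left), robot_in(rmA)}
    → {ball_in(b3,rmA), free(left), robot_in(rmA)}

== RESULT ==
["ball_in(b3,rmA)", "free(left)", "robot_in(rmA)"]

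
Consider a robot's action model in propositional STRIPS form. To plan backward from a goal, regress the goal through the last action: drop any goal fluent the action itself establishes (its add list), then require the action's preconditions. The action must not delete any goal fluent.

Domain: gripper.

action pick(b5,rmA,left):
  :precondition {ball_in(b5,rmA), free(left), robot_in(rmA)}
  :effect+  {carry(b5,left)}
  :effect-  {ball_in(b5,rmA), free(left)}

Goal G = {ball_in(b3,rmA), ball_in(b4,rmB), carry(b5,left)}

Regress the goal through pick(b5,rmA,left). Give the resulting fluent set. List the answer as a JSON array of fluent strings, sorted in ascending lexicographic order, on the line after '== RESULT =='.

Regress:
  G ∩ del = {}  (empty — regression defined)
  G \ add = {ball_in(b3,rmA), ball_in(b4,rmB), carry(b5,left)} \ {carry(b5,left)} = {ball_in(b3,rmA), ball_in(b4,rmB)}
  ∪ pre   = {ball_in(b3,rmA), ball_in(b4,rmB)} ∪ {ball_in(b5,rmA), free(left), robot_in(rmA)}
          = {ball_in(b3,rmA), ball_in(b4,rmB), ball_in(b5,rmA), free(left), robot_in(rmA)}

== RESULT ==
["ball_in(b3,rmA)", "ball_in(b4,rmB)", "ball_in(b5,rmA)", "free(left)", "robot_in(rmA)"]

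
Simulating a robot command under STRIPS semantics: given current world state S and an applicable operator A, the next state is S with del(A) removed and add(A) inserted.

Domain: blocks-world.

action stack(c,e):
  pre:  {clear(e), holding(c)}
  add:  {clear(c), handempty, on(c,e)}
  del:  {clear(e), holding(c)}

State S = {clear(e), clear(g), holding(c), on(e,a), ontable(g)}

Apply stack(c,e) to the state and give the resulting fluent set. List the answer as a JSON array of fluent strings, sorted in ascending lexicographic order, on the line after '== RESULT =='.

Compute (S \ del) ∪ add:
  pre ⊆ S: {clear(e), holding(c)} ⊆ S  — applicable
  S \ del = {clear(g), on(e,a), ontable(g)}
  ∪ add   = {clear(c), clear(g), handempty, on(c,e), on(e,a), ontable(g)}

== RESULT ==
["clear(c)", "clear(g)", "handempty", "on(c,e)", "on(e,a)", "ontable(g)"]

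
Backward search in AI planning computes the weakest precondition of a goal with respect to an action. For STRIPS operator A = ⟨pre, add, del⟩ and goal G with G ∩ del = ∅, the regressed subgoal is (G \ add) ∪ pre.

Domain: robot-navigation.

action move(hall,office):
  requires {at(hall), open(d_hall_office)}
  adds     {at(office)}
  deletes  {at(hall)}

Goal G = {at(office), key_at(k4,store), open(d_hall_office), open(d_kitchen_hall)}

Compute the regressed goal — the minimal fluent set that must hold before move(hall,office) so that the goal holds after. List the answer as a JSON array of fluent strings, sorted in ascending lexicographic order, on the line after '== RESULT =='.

Regress:
  G ∩ del = {}  (empty — regression defined)
  G \ add = {at(office), key_at(k4,store), open(d_hall_office), open(d_kitchen_hall)} \ {at(office)} = {key_at(k4,store), open(d_hall_office), open(d_kitchen_hall)}
  ∪ pre   = {key_at(k4,store), open(d_hall_office), open(d_kitchen_hall)} ∪ {at(hall), open(d_hall_office)}
          = {at(hall), key_at(k4,store), open(d_hall_office), open(d_kitchen_hall)}

== RESULT ==
["at(hall)", "key_at(k4,store)", "open(d_hall_office)", "open(d_kitchen_hall)"]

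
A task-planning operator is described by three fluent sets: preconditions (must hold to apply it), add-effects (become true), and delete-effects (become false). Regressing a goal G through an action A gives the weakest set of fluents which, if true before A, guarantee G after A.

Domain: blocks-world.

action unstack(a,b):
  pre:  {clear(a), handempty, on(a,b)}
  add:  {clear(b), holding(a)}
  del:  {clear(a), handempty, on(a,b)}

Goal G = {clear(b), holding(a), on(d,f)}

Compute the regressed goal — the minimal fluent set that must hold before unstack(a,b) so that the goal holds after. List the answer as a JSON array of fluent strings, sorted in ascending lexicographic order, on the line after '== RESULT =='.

Compute (G \ add) ∪ pre:
  G ∩ del = {}  (empty — regression defined)
  G \ add = {clear(b), holding(a), on(d,f)} \ {clear(b), holding(a)} = {on(d,f)}
  ∪ pre   = {on(d,f)} ∪ {clear(a), handempty, on(a,b)}
          = {clear(a), handempty, on(a,b), on(d,f)}

== RESULT ==
["clear(a)", "handempty", "on(a,b)", "on(d,f)"]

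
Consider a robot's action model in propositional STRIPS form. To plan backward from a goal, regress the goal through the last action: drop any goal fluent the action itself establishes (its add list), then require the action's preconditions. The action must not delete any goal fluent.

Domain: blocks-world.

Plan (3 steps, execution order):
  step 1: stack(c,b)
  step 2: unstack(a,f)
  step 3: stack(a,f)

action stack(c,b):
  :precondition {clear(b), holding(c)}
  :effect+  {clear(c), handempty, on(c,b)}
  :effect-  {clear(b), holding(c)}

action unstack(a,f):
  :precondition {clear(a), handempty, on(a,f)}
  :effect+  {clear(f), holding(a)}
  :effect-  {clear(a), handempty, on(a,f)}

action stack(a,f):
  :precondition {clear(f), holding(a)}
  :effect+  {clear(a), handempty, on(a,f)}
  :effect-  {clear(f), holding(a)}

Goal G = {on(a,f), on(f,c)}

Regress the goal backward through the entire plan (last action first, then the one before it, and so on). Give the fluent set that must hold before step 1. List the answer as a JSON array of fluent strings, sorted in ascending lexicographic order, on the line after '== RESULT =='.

Work backward from the goal:
  through step 3 (stack(a,f)): drop {on(a,f)}, keep {on(f,c)}, require {clear(f), holding(a)}
    → {clear(f), holding(a), on(f,c)}
  through step 2 (unstack(a,f)): drop {clear(f), holding(a)}, keep {on(f,c)}, require {clear(a), handempty, on(a,f)}
    → {clear(a), handempty, on(a,f), on(f,c)}
  through step 1 (stack(c,b)): drop {handempty}, keep {clear(a), on(a,f), on(f,c)}, require {clear(b), holding(c)}
    → {clear(a), clear(b), holding(c), on(a,f), on(f,c)}

== RESULT ==
["clear(a)", "clear(b)", "holding(c)", "on(a,f)", "on(f,c)"]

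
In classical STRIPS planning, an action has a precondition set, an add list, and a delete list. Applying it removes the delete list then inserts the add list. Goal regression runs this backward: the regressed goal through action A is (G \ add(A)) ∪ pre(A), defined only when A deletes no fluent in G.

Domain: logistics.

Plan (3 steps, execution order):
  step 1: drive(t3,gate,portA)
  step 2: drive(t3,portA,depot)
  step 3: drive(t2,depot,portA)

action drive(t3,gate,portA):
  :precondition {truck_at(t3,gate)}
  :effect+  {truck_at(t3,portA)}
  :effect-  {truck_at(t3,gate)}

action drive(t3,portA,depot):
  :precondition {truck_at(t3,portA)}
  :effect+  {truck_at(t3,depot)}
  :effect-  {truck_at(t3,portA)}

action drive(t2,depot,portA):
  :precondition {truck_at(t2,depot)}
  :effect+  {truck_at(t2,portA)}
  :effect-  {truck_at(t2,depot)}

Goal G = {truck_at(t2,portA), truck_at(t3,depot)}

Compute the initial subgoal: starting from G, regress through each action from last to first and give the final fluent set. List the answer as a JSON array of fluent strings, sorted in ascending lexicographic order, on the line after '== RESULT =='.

Regress step by step:
  through step 3 (drive(t2,depot,portA)): drop {truck_at(t2,portA)}, keep {truck_at(t3,depot)}, require {truck_at(t2,depot)}
    → {truck_at(t2,depot), truck_at(t3,depot)}
  through step 2 (drive(t3,portA,depot)): drop {truck_at(t3,depot)}, keep {truck_at(t2,depot)}, require {truck_at(t3,portA)}
    → {truck_at(t2,depot), truck_at(t3,portA)}
  through step 1 (drive(t3,gate,portA)): drop {truck_at(t3,portA)}, keep {truck_at(t2,depot)}, require {truck_at(t3,gate)}
    → {truck_at(t2,depot), truck_at(t3,gate)}

== RESULT ==
["truck_at(t2,depot)", "truck_at(t3,gate)"]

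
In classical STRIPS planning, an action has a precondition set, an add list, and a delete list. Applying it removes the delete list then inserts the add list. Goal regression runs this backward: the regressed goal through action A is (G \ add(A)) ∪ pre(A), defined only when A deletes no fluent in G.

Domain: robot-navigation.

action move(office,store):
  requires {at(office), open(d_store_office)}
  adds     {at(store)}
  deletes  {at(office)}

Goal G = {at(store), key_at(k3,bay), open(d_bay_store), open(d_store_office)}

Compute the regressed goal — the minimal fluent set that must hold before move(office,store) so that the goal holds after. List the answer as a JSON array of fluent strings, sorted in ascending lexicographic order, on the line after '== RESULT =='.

Compute (G \ add) ∪ pre:
  G ∩ del = {}  (empty — regression defined)
  G \ add = {at(store), key_at(k3,bay), open(d_bay_store), open(d_store_office)} \ {at(store)} = {key_at(k3,bay), open(d_bay_store), open(d_store_office)}
  ∪ pre   = {key_at(k3,bay), open(d_bay_store), open(d_store_office)} ∪ {at(office), open(d_store_office)}
          = {at(office), key_at(k3,bay), open(d_bay_store), open(d_store_office)}

== RESULT ==
["at(office)", "key_at(k3,bay)", "open(d_bay_store)", "open(d_store_office)"]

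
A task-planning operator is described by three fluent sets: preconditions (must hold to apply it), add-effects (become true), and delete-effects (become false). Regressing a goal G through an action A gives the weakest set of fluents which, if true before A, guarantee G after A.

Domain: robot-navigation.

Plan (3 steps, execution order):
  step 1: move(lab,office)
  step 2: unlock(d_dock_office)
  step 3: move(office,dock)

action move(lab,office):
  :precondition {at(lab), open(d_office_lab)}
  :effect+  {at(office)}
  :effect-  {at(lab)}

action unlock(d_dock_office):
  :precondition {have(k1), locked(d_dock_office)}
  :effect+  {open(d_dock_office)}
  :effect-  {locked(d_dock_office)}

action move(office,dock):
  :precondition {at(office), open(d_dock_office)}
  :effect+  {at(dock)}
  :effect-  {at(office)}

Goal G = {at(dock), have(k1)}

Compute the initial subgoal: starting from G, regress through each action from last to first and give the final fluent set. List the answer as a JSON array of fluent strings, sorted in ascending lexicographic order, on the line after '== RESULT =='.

Work backward from the goal:
  through step 3 (move(office,dock)): drop {at(dock)}, keep {have(k1)}, require {at(office), open(d_dock_office)}
    → {at(office), have(k1), open(d_dock_office)}
  through step 2 (unlock(d_dock_office)): drop {open(d_dock_office)}, keep {at(office), have(k1)}, require {have(k1), locked(d_dock_office)}
    → {at(office), have(k1), locked(d_dock_office)}
  through step 1 (move(lab,office)): drop {at(office)}, keep {have(k1), locked(d_dock_office)}, require {at(lab), open(d_office_lab)}
    → {at(lab), have(k1), locked(d_dock_office), open(d_office_lab)}

== RESULT ==
["at(lab)", "have(k1)", "locked(d_dock_office)", "open(d_office_lab)"]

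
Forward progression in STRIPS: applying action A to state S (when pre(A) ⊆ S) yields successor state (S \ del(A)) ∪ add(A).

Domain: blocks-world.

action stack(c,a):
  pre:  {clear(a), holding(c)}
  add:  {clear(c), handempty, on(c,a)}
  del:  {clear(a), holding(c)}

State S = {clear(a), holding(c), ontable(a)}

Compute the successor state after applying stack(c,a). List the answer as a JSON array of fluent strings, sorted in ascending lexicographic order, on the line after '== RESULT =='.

Compute (S \ del) ∪ add:
  pre ⊆ S: {clear(a), holding(c)} ⊆ S  — applicable
  S \ del = {ontable(a)}
  ∪ add   = {clear(c), handempty, on(c,a), ontable(a)}

== RESULT ==
["clear(c)", "handempty", "on(c,a)", "ontable(a)"]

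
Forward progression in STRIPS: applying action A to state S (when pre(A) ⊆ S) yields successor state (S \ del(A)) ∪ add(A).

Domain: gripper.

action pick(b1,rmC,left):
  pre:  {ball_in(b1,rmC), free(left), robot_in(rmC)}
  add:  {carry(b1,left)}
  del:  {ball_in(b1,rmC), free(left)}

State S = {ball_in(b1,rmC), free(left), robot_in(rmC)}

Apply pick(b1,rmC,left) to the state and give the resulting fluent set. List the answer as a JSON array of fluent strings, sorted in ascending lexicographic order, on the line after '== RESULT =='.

Progress:
  pre ⊆ S: {ball_in(b1,rmC), free(left), robot_in(rmC)} ⊆ S  — applicable
  S \ del = {robot_in(rmC)}
  ∪ add   = {carry(b1,left), robot_in(rmC)}

== RESULT ==
["carry(b1,left)", "robot_in(rmC)"]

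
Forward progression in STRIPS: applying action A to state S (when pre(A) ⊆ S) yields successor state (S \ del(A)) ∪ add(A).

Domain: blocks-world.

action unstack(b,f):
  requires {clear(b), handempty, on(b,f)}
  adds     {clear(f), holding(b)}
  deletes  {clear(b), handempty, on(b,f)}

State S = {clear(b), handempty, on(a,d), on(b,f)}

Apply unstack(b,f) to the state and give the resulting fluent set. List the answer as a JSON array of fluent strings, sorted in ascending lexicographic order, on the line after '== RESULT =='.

Compute (S \ del) ∪ add:
  pre ⊆ S: {clear(b), handempty, on(b,f)} ⊆ S  — applicable
  S \ del = {on(a,d)}
  ∪ add   = {clear(f), holding(b), on(a,d)}

== RESULT ==
["clear(f)", "holding(b)", "on(a,d)"]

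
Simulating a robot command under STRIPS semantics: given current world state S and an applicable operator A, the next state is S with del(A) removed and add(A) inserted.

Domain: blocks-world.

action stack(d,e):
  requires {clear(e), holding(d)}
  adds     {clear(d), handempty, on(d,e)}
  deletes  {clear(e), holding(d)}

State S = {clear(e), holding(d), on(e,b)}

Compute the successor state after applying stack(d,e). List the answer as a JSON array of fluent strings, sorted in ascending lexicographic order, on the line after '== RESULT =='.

Compute (S \ del) ∪ add:
  pre ⊆ S: {clear(e), holding(d)} ⊆ S  — applicable
  S \ del = {on(e,b)}
  ∪ add   = {clear(d), handempty, on(d,e), on(e,b)}

== RESULT ==
["clear(d)", "handempty", "on(d,e)", "on(e,b)"]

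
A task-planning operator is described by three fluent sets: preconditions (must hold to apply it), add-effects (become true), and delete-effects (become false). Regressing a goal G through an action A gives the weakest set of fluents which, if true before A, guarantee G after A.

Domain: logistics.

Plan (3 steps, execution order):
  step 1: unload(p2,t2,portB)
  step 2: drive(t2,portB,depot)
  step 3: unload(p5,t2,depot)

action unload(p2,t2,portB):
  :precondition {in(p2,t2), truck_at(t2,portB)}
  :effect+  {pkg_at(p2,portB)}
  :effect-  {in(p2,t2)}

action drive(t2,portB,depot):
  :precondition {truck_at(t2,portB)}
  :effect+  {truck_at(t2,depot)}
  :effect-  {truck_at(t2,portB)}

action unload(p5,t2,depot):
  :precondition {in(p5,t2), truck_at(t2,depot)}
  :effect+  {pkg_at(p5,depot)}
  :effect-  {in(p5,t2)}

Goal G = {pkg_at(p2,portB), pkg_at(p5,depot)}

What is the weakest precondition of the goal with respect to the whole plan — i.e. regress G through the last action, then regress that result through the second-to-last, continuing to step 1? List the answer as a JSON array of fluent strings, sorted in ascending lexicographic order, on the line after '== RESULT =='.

Work backward from the goal:
  through step 3 (unload(p5,t2,depot)): drop {pkg_at(p5,depot)}, keep {pkg_at(p2,portB)}, require {in(p5,t2), truck_at(t2,depot)}
    → {in(p5,t2), pkg_at(p2,portB), truck_at(t2,depot)}
  through step 2 (drive(t2,portB,depot)): drop {truck_at(t2,depot)}, keep {in(p5,t2), pkg_at(p2,portB)}, require {truck_at(t2,portB)}
    → {in(p5,t2), pkg_at(p2,portB), truck_at(t2,portB)}
  through step 1 (unload(p2,t2,portB)): drop {pkg_at(p2,portB)}, keep {in(p5,t2), truck_at(t2,portB)}, require {in(p2,t2), truck_at(t2,portB)}
    → {in(p2,t2), in(p5,t2), truck_at(t2,portB)}

== RESULT ==
["in(p2,t2)", "in(p5,t2)", "truck_at(t2,portB)"]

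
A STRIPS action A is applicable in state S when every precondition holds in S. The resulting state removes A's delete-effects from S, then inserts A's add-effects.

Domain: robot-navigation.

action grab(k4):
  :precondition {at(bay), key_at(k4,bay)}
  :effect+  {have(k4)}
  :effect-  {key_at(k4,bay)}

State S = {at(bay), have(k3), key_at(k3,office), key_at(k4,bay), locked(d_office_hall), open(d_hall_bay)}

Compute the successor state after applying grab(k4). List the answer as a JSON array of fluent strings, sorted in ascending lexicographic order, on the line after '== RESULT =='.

Compute (S \ del) ∪ add:
  pre ⊆ S: {at(bay), key_at(k4,bay)} ⊆ S  — applicable
  S \ del = {at(bay), have(k3), key_at(k3,office), locked(d_office_hall), open(d_hall_bay)}
  ∪ add   = {at(bay), have(k3), have(k4), key_at(k3,office), locked(d_office_hall), open(d_hall_bay)}

== RESULT ==
["at(bay)", "have(k3)", "have(k4)", "key_at(k3,office)", "locked(d_office_hall)", "open(d_hall_bay)"]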